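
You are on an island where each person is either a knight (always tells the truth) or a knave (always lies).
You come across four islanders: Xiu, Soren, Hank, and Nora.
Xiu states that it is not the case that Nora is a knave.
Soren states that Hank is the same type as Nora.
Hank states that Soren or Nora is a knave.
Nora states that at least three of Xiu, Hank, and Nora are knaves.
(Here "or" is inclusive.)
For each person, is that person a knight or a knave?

Since Xiu is a knave, "it is not the case that Nora is a knave" needs to be false, which holds.
Since Soren is a knave, "Hank is the same type as Nora" needs to be false, which holds.
Hank is a knight, and the claim "Soren or Nora is a knave" is indeed True.
Nora is a knave; "at least three of Xiu, Hank, and Nora are knaves" is false, as required.

Knights: Hank. Knaves: Xiu, Soren, and Nora.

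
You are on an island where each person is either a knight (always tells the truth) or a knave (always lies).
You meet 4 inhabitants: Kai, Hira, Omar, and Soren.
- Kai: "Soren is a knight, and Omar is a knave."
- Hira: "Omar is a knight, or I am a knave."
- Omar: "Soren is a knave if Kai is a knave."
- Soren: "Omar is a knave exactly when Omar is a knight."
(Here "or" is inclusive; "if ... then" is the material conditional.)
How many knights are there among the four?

The unique consistent assignment is Kai=knave, Hira=knight, Omar=knight, Soren=knave.
That has 2 knights.

2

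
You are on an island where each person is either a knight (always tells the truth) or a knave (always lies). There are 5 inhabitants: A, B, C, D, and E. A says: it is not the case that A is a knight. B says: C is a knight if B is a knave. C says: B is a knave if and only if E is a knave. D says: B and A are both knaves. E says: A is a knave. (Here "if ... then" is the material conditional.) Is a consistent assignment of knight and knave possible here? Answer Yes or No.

Checking all 32 assignments, each has at least one speaker whose statement's truth value contradicts their type.

No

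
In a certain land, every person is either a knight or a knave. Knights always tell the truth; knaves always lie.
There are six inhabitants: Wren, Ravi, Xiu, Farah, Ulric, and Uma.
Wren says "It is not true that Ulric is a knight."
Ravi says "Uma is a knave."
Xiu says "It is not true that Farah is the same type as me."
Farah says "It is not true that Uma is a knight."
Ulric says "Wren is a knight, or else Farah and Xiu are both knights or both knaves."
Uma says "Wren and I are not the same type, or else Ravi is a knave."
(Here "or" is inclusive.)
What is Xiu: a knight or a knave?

Xiu is a knave.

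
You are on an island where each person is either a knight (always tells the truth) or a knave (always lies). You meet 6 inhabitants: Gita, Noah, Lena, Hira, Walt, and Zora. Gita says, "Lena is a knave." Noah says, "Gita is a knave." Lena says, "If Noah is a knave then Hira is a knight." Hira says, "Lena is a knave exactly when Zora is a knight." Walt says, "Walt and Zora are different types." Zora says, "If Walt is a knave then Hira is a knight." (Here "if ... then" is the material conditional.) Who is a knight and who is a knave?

Knights: Gita. Knaves: Noah, Lena, Hira, Walt, and Zora.

Gita (knight): "Lena is a knave" — True. ✓
As a knave, Noah's statement "Gita is a knave" should be false; it is.
Lena is a knave; "if Noah is a knave then Hira is a knight" is false, as required.
Hira is a knave, so "Lena is a knave exactly when Zora is a knight" must be false — and it is.
As a knave, Walt's statement "Walt and Zora are different types" should be false; it is.
Since Zora is a knave, "if Walt is a knave then Hira is a knight" needs to be false, which holds.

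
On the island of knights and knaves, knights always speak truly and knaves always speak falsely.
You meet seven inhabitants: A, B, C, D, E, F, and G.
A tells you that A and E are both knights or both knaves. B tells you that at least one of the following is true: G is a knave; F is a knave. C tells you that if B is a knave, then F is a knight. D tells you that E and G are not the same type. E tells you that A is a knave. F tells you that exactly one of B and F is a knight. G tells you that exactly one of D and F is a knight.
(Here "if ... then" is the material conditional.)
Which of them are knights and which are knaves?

A is a knave, so "A and E are both knights or both knaves" must be False — and it is.
B is a knave, so "at least one of the following is true: G is a knave; F is a knave" must be False — and it is.
C (knight): "if B is a knave, then F is a knight" — true. ✓
D (knave): "E and G are not the same type" — False. ✓
E (knight): "A is a knave" — true. ✓
F is a knight, so "exactly one of B and F is a knight" must be true — and it is.
G is a knight, and the claim "exactly one of D and F is a knight" is indeed true.

A is a knave, B is a knave, C is a knight, D is a knave, E is a knight, F is a knight, and G is a knight.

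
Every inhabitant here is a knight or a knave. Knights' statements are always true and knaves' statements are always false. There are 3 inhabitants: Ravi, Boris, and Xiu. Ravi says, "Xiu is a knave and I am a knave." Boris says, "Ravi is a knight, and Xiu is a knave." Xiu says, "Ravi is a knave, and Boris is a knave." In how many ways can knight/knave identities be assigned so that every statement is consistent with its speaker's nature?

1

Consistent assignments:
  Ravi=knave, Boris=knave, Xiu=knight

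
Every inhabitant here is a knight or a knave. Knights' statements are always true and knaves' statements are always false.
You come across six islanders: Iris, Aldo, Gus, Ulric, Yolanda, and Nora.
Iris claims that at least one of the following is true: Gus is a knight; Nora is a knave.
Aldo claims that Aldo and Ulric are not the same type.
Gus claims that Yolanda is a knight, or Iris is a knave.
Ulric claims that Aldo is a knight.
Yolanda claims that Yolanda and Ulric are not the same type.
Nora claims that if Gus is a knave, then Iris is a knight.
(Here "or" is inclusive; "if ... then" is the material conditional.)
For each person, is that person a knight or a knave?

Iris is a knight; "at least one of the following is true: Gus is a knight; Nora is a knave" is true, as required.
Aldo is a knave, so "Aldo and Ulric are not the same type" must be False — and it is.
Gus is a knight, so "Yolanda is a knight, or Iris is a knave" must be true — and it is.
Ulric is a knave, and the claim "Aldo is a knight" is indeed False.
Yolanda is a knight; "Yolanda and Ulric are not the same type" is true, as required.
Nora (knight): "if Gus is a knave, then Iris is a knight" — true. ✓

Iris is a knight, Aldo is a knave, Gus is a knight, Ulric is a knave, Yolanda is a knight, and Nora is a knight.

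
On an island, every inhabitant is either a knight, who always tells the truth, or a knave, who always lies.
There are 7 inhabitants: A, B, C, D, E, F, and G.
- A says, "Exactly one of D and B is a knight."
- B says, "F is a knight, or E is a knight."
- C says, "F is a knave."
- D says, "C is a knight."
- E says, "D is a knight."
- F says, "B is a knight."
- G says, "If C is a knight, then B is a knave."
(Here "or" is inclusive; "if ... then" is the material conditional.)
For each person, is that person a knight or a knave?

Knights: A, B, F, and G. Knaves: C, D, and E.

A is a knight, so "exactly one of D and B is a knight" must be True — and it is.
Since B is a knight, "F is a knight, or E is a knight" needs to be True, which holds.
C is a knave, so "F is a knave" must be false — and it is.
As a knave, D's statement "C is a knight" should be false; it is.
As a knave, E's statement "D is a knight" should be false; it is.
Since F is a knight, "B is a knight" needs to be True, which holds.
G is a knight; "if C is a knight, then B is a knave" is True, as required.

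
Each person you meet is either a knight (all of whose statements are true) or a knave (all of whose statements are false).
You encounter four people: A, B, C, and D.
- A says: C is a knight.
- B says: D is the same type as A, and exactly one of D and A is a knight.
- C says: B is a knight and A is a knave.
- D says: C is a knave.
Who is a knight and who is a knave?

Suppose A is a knight. Then A's statement "C is a knight" would have to be true. Checking the 8 ways to assign the others, none is consistent with every speaker.
(For instance, with B=knave, C=knave, D=knight, A's claim "C is a knight" comes out false where it would need to be true.)
So A must be a knave, making "C is a knight" false. Taking A=knave, B=knave, C=knave, D=knight, each remaining statement checks out:
  B (knave): "D is the same type as A, and exactly one of D and A is a knight" — false. ✓
  C (knave): "B is a knight and A is a knave" — false. ✓
  D (knight): "C is a knave" — true. ✓
This is the unique consistent assignment.

A is a knave, B is a knave, C is a knave, and D is a knight.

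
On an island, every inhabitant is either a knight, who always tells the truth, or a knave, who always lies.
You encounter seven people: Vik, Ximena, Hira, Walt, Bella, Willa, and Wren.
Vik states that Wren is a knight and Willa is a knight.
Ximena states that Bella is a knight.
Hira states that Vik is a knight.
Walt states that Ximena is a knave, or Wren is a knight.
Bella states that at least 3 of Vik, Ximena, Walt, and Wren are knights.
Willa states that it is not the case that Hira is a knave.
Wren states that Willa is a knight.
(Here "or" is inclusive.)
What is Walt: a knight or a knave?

Walt is a knight.

Consistent assignments: {Vik=knight, Ximena=knight, Hira=knight, Walt=knight, Bella=knight, Willa=knight, Wren=knight}; {Vik=knave, Ximena=knave, Hira=knave, Walt=knight, Bella=knave, Willa=knave, Wren=knave}
In every consistent assignment, Walt is a knight.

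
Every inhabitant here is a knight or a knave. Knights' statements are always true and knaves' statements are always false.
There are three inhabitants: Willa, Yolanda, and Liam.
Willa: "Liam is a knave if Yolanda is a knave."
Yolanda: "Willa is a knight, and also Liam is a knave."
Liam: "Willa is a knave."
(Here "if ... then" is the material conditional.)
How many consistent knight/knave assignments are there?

2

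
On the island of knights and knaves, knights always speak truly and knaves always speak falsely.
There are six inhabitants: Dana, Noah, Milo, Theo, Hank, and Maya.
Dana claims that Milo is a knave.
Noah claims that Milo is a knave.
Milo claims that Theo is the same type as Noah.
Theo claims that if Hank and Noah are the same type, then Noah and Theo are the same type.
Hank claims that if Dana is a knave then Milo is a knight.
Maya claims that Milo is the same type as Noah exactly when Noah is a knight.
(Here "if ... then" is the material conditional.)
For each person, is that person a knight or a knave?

Dana is a knight; "Milo is a knave" is True, as required.
Noah (knight): "Milo is a knave" — True. ✓
Milo (knave): "Theo is the same type as Noah" — False. ✓
As a knave, Theo's statement "if Hank and Noah are the same type, then Noah and Theo are the same type" should be False; it is.
Hank is a knight, so "if Dana is a knave then Milo is a knight" must be True — and it is.
Maya is a knave, so "Milo is the same type as Noah exactly when Noah is a knight" must be False — and it is.

Dana is a knight, Noah is a knight, Milo is a knave, Theo is a knave, Hank is a knight, and Maya is a knave.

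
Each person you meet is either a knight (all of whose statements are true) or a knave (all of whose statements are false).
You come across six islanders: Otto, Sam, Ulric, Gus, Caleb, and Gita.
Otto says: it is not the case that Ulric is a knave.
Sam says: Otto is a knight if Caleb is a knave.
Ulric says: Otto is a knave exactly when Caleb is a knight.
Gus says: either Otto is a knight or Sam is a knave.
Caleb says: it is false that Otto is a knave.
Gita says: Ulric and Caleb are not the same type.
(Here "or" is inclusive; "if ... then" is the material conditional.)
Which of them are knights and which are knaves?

Otto (knave): "it is not the case that Ulric is a knave" — false. ✓
Sam is a knave; "Otto is a knight if Caleb is a knave" is false, as required.
Since Ulric is a knave, "Otto is a knave exactly when Caleb is a knight" needs to be false, which holds.
Gus is a knight, so "either Otto is a knight or Sam is a knave" must be true — and it is.
As a knave, Caleb's statement "it is false that Otto is a knave" should be false; it is.
Gita is a knave, so "Ulric and Caleb are not the same type" must be false — and it is.

Knights: Gus. Knaves: Otto, Sam, Ulric, Caleb, and Gita.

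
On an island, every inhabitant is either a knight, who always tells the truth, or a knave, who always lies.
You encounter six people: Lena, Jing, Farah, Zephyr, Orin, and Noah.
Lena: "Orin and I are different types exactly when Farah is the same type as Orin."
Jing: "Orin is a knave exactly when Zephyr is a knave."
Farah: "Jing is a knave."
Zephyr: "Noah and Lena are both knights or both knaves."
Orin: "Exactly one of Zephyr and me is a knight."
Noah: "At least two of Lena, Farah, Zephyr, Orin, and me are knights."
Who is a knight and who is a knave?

Lena (knight): "Orin and I are different types exactly when Farah is the same type as Orin" — true. ✓
Jing is a knight, and the claim "Orin is a knave exactly when Zephyr is a knave" is indeed true.
Since Farah is a knave, "Jing is a knave" needs to be false, which holds.
Zephyr is a knave; "Noah and Lena are both knights or both knaves" is false, as required.
Orin (knave): "exactly one of Zephyr and me is a knight" — false. ✓
As a knave, Noah's statement "at least two of Lena, Farah, Zephyr, Orin, and me are knights" should be false; it is.

Lena is a knight, Jing is a knight, Farah is a knave, Zephyr is a knave, Orin is a knave, and Noah is a knave.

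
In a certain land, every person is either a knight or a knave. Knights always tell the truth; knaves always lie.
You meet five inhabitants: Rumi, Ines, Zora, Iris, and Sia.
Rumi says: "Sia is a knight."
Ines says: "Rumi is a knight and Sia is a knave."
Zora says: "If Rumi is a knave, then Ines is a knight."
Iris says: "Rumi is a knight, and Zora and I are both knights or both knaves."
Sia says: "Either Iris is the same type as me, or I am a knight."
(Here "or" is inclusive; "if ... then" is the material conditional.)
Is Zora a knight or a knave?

Zora is a knight.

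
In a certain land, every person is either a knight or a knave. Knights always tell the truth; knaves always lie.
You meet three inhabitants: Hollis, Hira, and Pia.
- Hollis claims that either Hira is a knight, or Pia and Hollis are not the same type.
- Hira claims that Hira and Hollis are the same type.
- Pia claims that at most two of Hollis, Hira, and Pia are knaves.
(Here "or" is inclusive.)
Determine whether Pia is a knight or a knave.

Pia is a knight.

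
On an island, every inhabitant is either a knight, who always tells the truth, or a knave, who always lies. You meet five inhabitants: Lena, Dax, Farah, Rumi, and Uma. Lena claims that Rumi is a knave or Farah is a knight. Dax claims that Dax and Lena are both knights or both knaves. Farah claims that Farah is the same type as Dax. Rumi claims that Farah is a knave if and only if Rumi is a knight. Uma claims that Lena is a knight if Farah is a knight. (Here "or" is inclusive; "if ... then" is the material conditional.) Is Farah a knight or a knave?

Farah is a knave.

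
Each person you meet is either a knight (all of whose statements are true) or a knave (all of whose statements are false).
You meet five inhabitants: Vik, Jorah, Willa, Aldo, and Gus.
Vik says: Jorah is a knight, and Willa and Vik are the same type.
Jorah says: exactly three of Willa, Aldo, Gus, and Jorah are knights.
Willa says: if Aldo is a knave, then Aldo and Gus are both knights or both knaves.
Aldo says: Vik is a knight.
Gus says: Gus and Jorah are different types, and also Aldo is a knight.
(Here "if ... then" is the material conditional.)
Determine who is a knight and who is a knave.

Vik is a knave, Jorah is a knave, Willa is a knight, Aldo is a knave, and Gus is a knave.

Suppose Vik is a knight. Then Vik's statement "Jorah is a knight, and Willa and Vik are the same type" would have to be true. Checking the 16 ways to assign the others, none is consistent with every speaker.
(For instance, with Jorah=knave, Willa=knight, Aldo=knave, Gus=knave, Vik's claim "Jorah is a knight, and Willa and Vik are the same type" comes out false where it would need to be true.)
So Vik must be a knave, making "Jorah is a knight, and Willa and Vik are the same type" false. Taking Vik=knave, Jorah=knave, Willa=knight, Aldo=knave, Gus=knave, each remaining statement checks out:
  Jorah (knave): "exactly three of Willa, Aldo, Gus, and Jorah are knights" — false. ✓
  Willa (knight): "if Aldo is a knave, then Aldo and Gus are both knights or both knaves" — true. ✓
  Aldo (knave): "Vik is a knight" — false. ✓
  Gus (knave): "Gus and Jorah are different types, and also Aldo is a knight" — false. ✓
This is the unique consistent assignment.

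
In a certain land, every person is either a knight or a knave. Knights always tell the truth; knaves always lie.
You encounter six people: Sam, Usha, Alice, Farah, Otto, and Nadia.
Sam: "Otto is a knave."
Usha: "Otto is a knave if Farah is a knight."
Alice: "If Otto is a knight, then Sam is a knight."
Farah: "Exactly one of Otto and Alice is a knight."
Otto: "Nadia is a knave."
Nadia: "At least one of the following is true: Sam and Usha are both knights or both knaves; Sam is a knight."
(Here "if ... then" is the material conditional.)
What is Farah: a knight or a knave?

Consistent assignments: {Sam=knight, Usha=knight, Alice=knight, Farah=knight, Otto=knave, Nadia=knight}
In every consistent assignment, Farah is a knight.

Farah is a knight.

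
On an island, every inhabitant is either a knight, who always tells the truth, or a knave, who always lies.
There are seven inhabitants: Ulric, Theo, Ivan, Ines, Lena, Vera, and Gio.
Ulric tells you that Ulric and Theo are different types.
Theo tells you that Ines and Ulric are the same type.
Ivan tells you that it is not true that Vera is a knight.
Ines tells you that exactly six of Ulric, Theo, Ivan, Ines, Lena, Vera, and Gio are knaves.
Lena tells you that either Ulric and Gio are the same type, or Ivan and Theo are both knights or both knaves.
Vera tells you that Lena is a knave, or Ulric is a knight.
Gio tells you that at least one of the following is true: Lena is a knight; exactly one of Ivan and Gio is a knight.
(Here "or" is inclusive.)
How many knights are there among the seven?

The unique consistent assignment is Ulric=knight, Theo=knave, Ivan=knave, Ines=knave, Lena=knight, Vera=knight, Gio=knight.
That has 4 knights.

4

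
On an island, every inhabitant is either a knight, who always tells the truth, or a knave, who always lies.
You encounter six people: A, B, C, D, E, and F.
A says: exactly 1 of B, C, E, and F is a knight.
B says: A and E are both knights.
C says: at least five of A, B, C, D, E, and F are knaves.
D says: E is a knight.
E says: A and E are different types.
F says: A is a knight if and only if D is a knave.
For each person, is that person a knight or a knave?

A is a knave, B is a knave, C is a knave, D is a knight, E is a knight, and F is a knight.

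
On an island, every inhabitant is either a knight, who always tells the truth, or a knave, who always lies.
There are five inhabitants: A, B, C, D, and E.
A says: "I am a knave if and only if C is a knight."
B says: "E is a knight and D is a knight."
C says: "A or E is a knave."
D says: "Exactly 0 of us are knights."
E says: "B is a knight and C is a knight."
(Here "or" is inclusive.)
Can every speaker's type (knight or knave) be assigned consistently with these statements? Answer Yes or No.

No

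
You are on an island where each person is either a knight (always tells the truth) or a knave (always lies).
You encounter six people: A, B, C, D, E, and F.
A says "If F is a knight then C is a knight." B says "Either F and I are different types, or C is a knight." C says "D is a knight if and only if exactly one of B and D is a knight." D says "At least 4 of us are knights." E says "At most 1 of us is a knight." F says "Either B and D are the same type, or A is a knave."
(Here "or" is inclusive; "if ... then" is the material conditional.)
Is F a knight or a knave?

F is a knave.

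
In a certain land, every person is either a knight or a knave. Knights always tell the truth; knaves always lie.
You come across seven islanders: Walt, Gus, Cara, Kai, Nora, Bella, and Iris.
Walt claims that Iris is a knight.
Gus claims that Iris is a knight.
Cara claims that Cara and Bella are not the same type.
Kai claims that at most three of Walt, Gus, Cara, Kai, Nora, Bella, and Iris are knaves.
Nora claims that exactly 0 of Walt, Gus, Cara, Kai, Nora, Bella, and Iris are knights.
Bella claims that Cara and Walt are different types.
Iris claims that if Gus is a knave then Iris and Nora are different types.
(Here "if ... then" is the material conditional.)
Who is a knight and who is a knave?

Walt is a knight, Gus is a knight, Cara is a knight, Kai is a knight, Nora is a knave, Bella is a knave, and Iris is a knight.

Walt (knight): "Iris is a knight" — true. ✓
Gus (knight): "Iris is a knight" — true. ✓
As a knight, Cara's statement "Cara and Bella are not the same type" should be true; it is.
Kai (knight): "at most three of Walt, Gus, Cara, Kai, Nora, Bella, and Iris are knaves" — true. ✓
Nora (knave): "exactly 0 of Walt, Gus, Cara, Kai, Nora, Bella, and Iris are knights" — false. ✓
Bella is a knave, and the claim "Cara and Walt are different types" is indeed false.
Iris (knight): "if Gus is a knave then Iris and Nora are different types" — true. ✓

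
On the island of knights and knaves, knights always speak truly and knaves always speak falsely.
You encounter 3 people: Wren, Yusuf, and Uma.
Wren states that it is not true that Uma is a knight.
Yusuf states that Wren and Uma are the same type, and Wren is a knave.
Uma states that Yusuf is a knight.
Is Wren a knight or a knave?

Wren is a knight.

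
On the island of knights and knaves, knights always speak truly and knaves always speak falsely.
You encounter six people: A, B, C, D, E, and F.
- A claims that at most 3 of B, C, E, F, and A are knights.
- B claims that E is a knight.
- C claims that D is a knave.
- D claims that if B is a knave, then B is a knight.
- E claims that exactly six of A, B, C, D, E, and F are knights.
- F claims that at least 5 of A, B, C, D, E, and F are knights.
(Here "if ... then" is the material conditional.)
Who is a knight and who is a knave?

Knights: A and C. Knaves: B, D, E, and F.

A is a knight; "at most 3 of B, C, E, F, and A are knights" is True, as required.
B is a knave; "E is a knight" is False, as required.
C is a knight, so "D is a knave" must be True — and it is.
D (knave): "if B is a knave, then B is a knight" — False. ✓
E (knave): "exactly six of A, B, C, D, E, and F are knights" — False. ✓
As a knave, F's statement "at least 5 of A, B, C, D, E, and F are knights" should be False; it is.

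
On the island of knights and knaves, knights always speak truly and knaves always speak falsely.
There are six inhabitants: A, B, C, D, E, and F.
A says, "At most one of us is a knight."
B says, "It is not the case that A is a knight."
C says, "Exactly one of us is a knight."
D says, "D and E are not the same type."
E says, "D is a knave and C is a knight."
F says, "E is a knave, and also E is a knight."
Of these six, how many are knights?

The unique consistent assignment is A=knave, B=knight, C=knave, D=knight, E=knave, F=knave.
That has 2 knights.

2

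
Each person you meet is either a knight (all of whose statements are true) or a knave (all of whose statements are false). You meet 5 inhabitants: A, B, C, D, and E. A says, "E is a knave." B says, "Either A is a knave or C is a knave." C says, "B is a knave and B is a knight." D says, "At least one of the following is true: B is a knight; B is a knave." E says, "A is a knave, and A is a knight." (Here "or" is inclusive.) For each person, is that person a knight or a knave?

Knights: A, B, and D. Knaves: C and E.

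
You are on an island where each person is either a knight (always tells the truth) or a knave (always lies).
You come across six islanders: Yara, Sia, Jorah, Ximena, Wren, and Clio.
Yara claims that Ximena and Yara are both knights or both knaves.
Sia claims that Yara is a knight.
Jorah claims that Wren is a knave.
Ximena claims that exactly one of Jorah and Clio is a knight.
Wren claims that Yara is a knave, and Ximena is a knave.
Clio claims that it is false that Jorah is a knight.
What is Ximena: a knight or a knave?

Ximena is a knight.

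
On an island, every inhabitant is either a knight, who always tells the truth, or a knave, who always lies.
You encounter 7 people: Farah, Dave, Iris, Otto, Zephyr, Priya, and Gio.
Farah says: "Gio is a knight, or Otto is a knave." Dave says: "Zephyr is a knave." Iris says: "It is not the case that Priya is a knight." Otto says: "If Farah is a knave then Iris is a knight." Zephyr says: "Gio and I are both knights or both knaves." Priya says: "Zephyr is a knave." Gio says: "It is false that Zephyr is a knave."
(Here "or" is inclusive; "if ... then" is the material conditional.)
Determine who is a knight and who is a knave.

Farah is a knight, and the claim "Gio is a knight, or Otto is a knave" is indeed True.
As a knave, Dave's statement "Zephyr is a knave" should be false; it is.
Since Iris is a knight, "it is not the case that Priya is a knight" needs to be True, which holds.
Otto is a knight, so "if Farah is a knave then Iris is a knight" must be True — and it is.
Zephyr (knight): "Gio and I are both knights or both knaves" — True. ✓
Priya is a knave, and the claim "Zephyr is a knave" is indeed false.
Gio is a knight; "it is false that Zephyr is a knave" is True, as required.

Knights: Farah, Iris, Otto, Zephyr, and Gio. Knaves: Dave and Priya.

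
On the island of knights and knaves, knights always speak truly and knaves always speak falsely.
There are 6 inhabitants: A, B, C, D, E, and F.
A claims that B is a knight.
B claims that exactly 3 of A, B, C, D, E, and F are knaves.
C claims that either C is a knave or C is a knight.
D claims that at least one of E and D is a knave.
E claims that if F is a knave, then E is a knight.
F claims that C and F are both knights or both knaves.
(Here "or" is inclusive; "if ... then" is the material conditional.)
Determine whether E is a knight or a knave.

E is a knave.

Consistent assignments: {A=knave, B=knave, C=knight, D=knight, E=knave, F=knave}
In every consistent assignment, E is a knave.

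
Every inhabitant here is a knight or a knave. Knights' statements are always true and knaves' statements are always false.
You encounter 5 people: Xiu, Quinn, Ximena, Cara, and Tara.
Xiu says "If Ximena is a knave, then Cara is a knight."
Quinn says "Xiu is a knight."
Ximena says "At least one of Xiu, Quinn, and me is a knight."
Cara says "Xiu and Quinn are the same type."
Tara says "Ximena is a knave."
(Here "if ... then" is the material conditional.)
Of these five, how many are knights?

The unique consistent assignment is Xiu=knight, Quinn=knight, Ximena=knight, Cara=knight, Tara=knave.
That has 4 knights.

4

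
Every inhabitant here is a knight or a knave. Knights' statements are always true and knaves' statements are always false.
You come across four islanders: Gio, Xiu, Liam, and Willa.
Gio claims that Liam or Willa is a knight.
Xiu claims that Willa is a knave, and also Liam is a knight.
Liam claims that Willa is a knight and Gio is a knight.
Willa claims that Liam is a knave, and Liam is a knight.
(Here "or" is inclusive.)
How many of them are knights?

The unique consistent assignment is Gio=knave, Xiu=knave, Liam=knave, Willa=knave.
That has 0 knights.

0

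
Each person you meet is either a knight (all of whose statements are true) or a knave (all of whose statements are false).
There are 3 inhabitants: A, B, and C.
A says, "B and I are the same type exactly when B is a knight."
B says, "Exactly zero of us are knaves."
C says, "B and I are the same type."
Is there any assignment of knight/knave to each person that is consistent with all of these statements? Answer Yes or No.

Yes

One consistent assignment: A=knight, B=knight, C=knight.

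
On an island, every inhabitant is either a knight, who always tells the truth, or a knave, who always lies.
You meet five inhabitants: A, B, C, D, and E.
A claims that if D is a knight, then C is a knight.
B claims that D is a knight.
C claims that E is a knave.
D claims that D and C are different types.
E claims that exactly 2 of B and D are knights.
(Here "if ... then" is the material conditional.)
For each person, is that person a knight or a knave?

Suppose A is a knight. Then A's statement "if D is a knight, then C is a knight" would have to be true. Checking the 16 ways to assign the others, none is consistent with every speaker.
(For instance, with B=knight, C=knave, D=knight, E=knight, A's claim "if D is a knight, then C is a knight" comes out false where it would need to be true.)
So A must be a knave, making "if D is a knight, then C is a knight" false. Taking A=knave, B=knight, C=knave, D=knight, E=knight, each remaining statement checks out:
  B (knight): "D is a knight" — true. ✓
  C (knave): "E is a knave" — false. ✓
  D (knight): "D and C are different types" — true. ✓
  E (knight): "exactly 2 of B and D are knights" — true. ✓
This is the unique consistent assignment.

Knights: B, D, and E. Knaves: A and C.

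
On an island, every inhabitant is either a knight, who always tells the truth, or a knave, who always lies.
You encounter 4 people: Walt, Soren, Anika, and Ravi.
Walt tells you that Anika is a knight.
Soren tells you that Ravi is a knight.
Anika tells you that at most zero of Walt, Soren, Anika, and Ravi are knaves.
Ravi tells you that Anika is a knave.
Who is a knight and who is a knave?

Walt is a knave, Soren is a knight, Anika is a knave, and Ravi is a knight.

Suppose Walt is a knight. Then Walt's statement "Anika is a knight" would have to be true. Checking the 8 ways to assign the others, none is consistent with every speaker.
(For instance, with Soren=knight, Anika=knave, Ravi=knight, Walt's claim "Anika is a knight" comes out false where it would need to be true.)
So Walt must be a knave, making "Anika is a knight" false. Taking Walt=knave, Soren=knight, Anika=knave, Ravi=knight, each remaining statement checks out:
  Soren (knight): "Ravi is a knight" — true. ✓
  Anika (knave): "at most zero of Walt, Soren, Anika, and Ravi are knaves" — false. ✓
  Ravi (knight): "Anika is a knave" — true. ✓
This is the unique consistent assignment.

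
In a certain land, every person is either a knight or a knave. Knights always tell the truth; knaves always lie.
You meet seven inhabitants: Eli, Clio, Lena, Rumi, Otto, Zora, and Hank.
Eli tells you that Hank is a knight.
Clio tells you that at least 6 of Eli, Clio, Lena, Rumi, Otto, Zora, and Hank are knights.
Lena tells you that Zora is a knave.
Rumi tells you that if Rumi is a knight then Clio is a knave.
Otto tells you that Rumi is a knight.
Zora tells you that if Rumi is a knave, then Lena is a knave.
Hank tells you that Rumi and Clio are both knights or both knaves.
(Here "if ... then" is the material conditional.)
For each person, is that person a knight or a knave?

Eli is a knave, and the claim "Hank is a knight" is indeed False.
Clio is a knave; "at least 6 of Eli, Clio, Lena, Rumi, Otto, Zora, and Hank are knights" is False, as required.
Lena is a knave, and the claim "Zora is a knave" is indeed False.
Rumi (knight): "if Rumi is a knight then Clio is a knave" — true. ✓
Otto is a knight, and the claim "Rumi is a knight" is indeed true.
Zora (knight): "if Rumi is a knave, then Lena is a knave" — true. ✓
Hank is a knave, and the claim "Rumi and Clio are both knights or both knaves" is indeed False.

Knights: Rumi, Otto, and Zora. Knaves: Eli, Clio, Lena, and Hank.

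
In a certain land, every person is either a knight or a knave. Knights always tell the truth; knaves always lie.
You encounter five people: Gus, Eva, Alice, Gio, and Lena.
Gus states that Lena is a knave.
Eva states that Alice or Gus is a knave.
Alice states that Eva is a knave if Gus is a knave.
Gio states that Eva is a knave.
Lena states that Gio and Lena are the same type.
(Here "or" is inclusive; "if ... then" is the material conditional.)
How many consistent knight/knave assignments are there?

Consistent assignments:
  Gus=knight, Eva=knave, Alice=knight, Gio=knight, Lena=knave

1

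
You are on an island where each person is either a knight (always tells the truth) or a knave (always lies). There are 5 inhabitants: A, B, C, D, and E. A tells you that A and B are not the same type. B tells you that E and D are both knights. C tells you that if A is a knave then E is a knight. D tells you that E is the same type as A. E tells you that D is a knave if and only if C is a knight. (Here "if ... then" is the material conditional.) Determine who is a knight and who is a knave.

A is a knave; "A and B are not the same type" is false, as required.
As a knave, B's statement "E and D are both knights" should be false; it is.
C is a knight, and the claim "if A is a knave then E is a knight" is indeed True.
D (knave): "E is the same type as A" — false. ✓
E is a knight, and the claim "D is a knave if and only if C is a knight" is indeed True.

A is a knave, B is a knave, C is a knight, D is a knave, and E is a knight.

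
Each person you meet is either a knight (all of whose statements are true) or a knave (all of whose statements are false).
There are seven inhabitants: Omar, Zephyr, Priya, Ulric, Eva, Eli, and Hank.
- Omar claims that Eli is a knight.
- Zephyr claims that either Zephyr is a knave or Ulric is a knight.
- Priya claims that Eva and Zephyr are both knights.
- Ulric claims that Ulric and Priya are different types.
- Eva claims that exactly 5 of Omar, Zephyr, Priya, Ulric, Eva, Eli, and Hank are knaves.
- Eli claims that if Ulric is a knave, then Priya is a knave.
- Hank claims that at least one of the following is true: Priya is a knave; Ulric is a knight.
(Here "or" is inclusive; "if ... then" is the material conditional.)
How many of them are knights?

5

The unique consistent assignment is Omar=knight, Zephyr=knight, Priya=knave, Ulric=knight, Eva=knave, Eli=knight, Hank=knight.
That has 5 knights.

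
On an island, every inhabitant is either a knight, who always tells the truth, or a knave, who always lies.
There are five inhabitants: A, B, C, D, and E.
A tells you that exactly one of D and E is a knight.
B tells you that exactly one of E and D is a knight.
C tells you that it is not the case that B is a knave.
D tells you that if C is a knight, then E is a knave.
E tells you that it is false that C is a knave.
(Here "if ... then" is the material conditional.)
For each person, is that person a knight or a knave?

A is a knight, B is a knight, C is a knight, D is a knave, and E is a knight.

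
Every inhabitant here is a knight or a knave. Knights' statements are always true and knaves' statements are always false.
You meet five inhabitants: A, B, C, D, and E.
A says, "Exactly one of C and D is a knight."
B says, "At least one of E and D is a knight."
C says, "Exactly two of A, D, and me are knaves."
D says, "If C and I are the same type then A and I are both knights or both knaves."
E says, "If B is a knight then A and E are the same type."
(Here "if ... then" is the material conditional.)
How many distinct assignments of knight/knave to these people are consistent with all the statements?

2

Consistent assignments:
  A=knight, B=knight, C=knave, D=knight, E=knight
  A=knight, B=knight, C=knave, D=knight, E=knave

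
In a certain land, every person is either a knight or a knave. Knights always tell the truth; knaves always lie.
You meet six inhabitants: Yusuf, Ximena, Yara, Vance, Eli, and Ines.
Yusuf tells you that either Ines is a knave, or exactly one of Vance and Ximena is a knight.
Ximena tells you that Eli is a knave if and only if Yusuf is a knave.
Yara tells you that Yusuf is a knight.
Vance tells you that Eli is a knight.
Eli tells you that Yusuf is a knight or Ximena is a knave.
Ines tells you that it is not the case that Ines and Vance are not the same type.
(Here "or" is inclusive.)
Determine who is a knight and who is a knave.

Yusuf is a knight, so "either Ines is a knave, or exactly one of Vance and Ximena is a knight" must be True — and it is.
Ximena is a knight; "Eli is a knave if and only if Yusuf is a knave" is True, as required.
Yara (knight): "Yusuf is a knight" — True. ✓
Since Vance is a knight, "Eli is a knight" needs to be True, which holds.
As a knight, Eli's statement "Yusuf is a knight or Ximena is a knave" should be True; it is.
Ines is a knave, so "it is not the case that Ines and Vance are not the same type" must be false — and it is.

Knights: Yusuf, Ximena, Yara, Vance, and Eli. Knaves: Ines.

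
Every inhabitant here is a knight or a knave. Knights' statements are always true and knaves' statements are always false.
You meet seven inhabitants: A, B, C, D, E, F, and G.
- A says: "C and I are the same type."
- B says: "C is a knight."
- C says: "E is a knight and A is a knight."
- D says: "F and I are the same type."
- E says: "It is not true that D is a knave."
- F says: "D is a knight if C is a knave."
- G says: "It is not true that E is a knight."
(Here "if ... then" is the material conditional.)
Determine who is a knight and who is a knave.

Since A is a knight, "C and I are the same type" needs to be true, which holds.
B is a knight; "C is a knight" is true, as required.
C is a knight; "E is a knight and A is a knight" is true, as required.
D is a knight, so "F and I are the same type" must be true — and it is.
Since E is a knight, "it is not true that D is a knave" needs to be true, which holds.
Since F is a knight, "D is a knight if C is a knave" needs to be true, which holds.
G is a knave; "it is not true that E is a knight" is False, as required.

A is a knight, B is a knight, C is a knight, D is a knight, E is a knight, F is a knight, and G is a knave.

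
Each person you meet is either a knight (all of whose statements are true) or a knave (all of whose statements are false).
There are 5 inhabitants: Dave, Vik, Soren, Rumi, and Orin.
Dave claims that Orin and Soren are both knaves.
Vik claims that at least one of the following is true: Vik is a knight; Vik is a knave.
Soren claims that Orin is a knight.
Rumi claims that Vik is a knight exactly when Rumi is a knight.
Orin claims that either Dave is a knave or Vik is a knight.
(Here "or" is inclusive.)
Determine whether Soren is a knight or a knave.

Soren is a knight.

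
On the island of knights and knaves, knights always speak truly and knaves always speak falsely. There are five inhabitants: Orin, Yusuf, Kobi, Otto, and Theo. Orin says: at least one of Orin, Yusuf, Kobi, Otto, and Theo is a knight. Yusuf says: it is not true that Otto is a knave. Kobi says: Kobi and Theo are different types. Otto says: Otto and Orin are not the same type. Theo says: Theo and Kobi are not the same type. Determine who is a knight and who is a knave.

Orin is a knave, Yusuf is a knave, Kobi is a knave, Otto is a knave, and Theo is a knave.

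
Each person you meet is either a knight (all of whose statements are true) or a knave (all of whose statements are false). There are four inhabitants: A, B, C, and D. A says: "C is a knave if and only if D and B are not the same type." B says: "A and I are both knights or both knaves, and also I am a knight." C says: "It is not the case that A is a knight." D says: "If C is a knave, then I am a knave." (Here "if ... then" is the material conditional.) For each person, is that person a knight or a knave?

A is a knave, B is a knave, C is a knight, and D is a knight.

Suppose A is a knight. Then A's statement "C is a knave if and only if D and B are not the same type" would have to be true. Checking the 8 ways to assign the others, none is consistent with every speaker.
(For instance, with B=knave, C=knight, D=knight, A's claim "C is a knave if and only if D and B are not the same type" comes out false where it would need to be true.)
So A must be a knave, making "C is a knave if and only if D and B are not the same type" false. Taking A=knave, B=knave, C=knight, D=knight, each remaining statement checks out:
  B (knave): "A and I are both knights or both knaves, and also I am a knight" — false. ✓
  C (knight): "it is not the case that A is a knight" — true. ✓
  D (knight): "if C is a knave, then I am a knave" — true. ✓
This is the unique consistent assignment.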